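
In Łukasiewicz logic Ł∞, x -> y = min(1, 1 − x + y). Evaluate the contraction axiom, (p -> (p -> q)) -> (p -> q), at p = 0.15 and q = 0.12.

0.97

p -> q = min(1, 1 − 0.15 + 0.12) = min(1, 0.97) = 0.97
p -> (p -> q) = min(1, 1 − 0.15 + 0.97) = min(1, 1.82) = 1.00
(p -> (p -> q)) -> (p -> q) = min(1, 1 − 1.00 + 0.97) = min(1, 0.97) = 0.97
(The value 0.97 < 1 shows this instance is not satisfied; fails in Ł∞ (the t-norm is not idempotent).)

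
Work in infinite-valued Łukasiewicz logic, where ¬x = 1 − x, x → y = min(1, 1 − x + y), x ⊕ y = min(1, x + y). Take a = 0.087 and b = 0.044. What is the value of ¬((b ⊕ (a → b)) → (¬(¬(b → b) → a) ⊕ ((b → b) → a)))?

0.913

a → b = min(1, 1 − 0.087 + 0.044) = min(1, 0.957) = 0.957
b ⊕ (a → b) = min(1, 0.044 + 0.957) = min(1, 1.001) = 1.000
b → b = min(1, 1 − 0.044 + 0.044) = min(1, 1.000) = 1.000
¬(b → b) = 1 − 1.000 = 0.000
¬(b → b) → a = min(1, 1 − 0.000 + 0.087) = min(1, 1.087) = 1.000
¬(¬(b → b) → a) = 1 − 1.000 = 0.000
(b → b) → a = min(1, 1 − 1.000 + 0.087) = min(1, 0.087) = 0.087
¬(¬(b → b) → a) ⊕ ((b → b) → a) = min(1, 0.000 + 0.087) = min(1, 0.087) = 0.087
(b ⊕ (a → b)) → (¬(¬(b → b) → a) ⊕ ((b → b) → a)) = min(1, 1 − 1.000 + 0.087) = min(1, 0.087) = 0.087
¬((b ⊕ (a → b)) → (¬(¬(b → b) → a) ⊕ ((b → b) → a))) = 1 − 0.087 = 0.913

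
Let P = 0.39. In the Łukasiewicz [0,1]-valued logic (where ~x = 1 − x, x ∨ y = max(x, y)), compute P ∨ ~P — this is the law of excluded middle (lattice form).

~P = 1 − 0.39 = 0.61
P ∨ ~P = max(0.39, 0.61) = 0.61
(The value 0.61 < 1 shows this instance is not satisfied; not a Ł∞-tautology — its value is max(a, 1−a).)

0.61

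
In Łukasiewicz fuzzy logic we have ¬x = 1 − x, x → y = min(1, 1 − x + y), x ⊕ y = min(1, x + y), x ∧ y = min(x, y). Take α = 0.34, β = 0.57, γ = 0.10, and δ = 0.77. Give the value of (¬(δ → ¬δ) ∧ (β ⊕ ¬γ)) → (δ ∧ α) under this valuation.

0.80

¬δ = 1 − 0.77 = 0.23
δ → ¬δ = min(1, 1 − 0.77 + 0.23) = min(1, 0.46) = 0.46
¬(δ → ¬δ) = 1 − 0.46 = 0.54
¬γ = 1 − 0.10 = 0.90
β ⊕ ¬γ = min(1, 0.57 + 0.90) = min(1, 1.47) = 1.00
¬(δ → ¬δ) ∧ (β ⊕ ¬γ) = min(0.54, 1.00) = 0.54
δ ∧ α = min(0.77, 0.34) = 0.34
(¬(δ → ¬δ) ∧ (β ⊕ ¬γ)) → (δ ∧ α) = min(1, 1 − 0.54 + 0.34) = min(1, 0.80) = 0.80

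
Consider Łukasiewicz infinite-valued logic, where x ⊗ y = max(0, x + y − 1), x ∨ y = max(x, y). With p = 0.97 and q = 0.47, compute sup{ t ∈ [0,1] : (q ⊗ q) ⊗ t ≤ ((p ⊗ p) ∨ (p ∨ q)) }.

q ⊗ q = max(0, 0.47 + 0.47 − 1) = max(0, -0.06) = 0.00
So the left factor is q ⊗ q = 0.00.
p ⊗ p = max(0, 0.97 + 0.97 − 1) = max(0, 0.94) = 0.94
p ∨ q = max(0.97, 0.47) = 0.97
(p ⊗ p) ∨ (p ∨ q) = max(0.94, 0.97) = 0.97
So the right-hand bound is (p ⊗ p) ∨ (p ∨ q) = 0.97.
The residuum of the Łukasiewicz t-norm gives the supremum: min(1, 1 − 0.00 + 0.97).
1 − 0.00 + 0.97 = 1.97, so t = min(1, 1.97) = 1.00.
Check: 0.00 ⊗ 1.00 = max(0, 0.00) = 0.00 ≤ 0.97.

1.00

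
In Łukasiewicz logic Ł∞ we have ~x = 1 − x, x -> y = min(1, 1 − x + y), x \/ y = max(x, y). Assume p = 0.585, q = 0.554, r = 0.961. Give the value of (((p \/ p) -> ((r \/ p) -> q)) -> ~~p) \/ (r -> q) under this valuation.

p \/ p = max(0.585, 0.585) = 0.585
r \/ p = max(0.961, 0.585) = 0.961
(r \/ p) -> q = min(1, 1 − 0.961 + 0.554) = min(1, 0.593) = 0.593
(p \/ p) -> ((r \/ p) -> q) = min(1, 1 − 0.585 + 0.593) = min(1, 1.008) = 1.000
~p = 1 − 0.585 = 0.415
~~p = 1 − 0.415 = 0.585
((p \/ p) -> ((r \/ p) -> q)) -> ~~p = min(1, 1 − 1.000 + 0.585) = min(1, 0.585) = 0.585
r -> q = min(1, 1 − 0.961 + 0.554) = min(1, 0.593) = 0.593
(((p \/ p) -> ((r \/ p) -> q)) -> ~~p) \/ (r -> q) = max(0.585, 0.593) = 0.593

0.593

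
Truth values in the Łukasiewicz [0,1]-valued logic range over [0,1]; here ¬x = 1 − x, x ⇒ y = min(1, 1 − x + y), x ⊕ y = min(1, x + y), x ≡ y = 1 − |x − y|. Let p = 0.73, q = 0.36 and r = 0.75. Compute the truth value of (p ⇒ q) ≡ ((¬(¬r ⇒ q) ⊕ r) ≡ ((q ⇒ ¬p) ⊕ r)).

0.88

p ⇒ q = min(1, 1 − 0.73 + 0.36) = min(1, 0.63) = 0.63
¬r = 1 − 0.75 = 0.25
¬r ⇒ q = min(1, 1 − 0.25 + 0.36) = min(1, 1.11) = 1.00
¬(¬r ⇒ q) = 1 − 1.00 = 0.00
¬(¬r ⇒ q) ⊕ r = min(1, 0.00 + 0.75) = min(1, 0.75) = 0.75
¬p = 1 − 0.73 = 0.27
q ⇒ ¬p = min(1, 1 − 0.36 + 0.27) = min(1, 0.91) = 0.91
(q ⇒ ¬p) ⊕ r = min(1, 0.91 + 0.75) = min(1, 1.66) = 1.00
(¬(¬r ⇒ q) ⊕ r) ≡ ((q ⇒ ¬p) ⊕ r) = 1 − |0.75 − 1.00| = 1 − 0.25 = 0.75
(p ⇒ q) ≡ ((¬(¬r ⇒ q) ⊕ r) ≡ ((q ⇒ ¬p) ⊕ r)) = 1 − |0.63 − 0.75| = 1 − 0.12 = 0.88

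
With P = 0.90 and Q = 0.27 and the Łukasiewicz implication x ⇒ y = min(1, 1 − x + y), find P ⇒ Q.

0.37

P ⇒ Q = min(1, 1 − 0.90 + 0.27) = min(1, 0.37) = 0.37
For comparison, the Gödel implication (1 if x ≤ y else y) would give 0.27.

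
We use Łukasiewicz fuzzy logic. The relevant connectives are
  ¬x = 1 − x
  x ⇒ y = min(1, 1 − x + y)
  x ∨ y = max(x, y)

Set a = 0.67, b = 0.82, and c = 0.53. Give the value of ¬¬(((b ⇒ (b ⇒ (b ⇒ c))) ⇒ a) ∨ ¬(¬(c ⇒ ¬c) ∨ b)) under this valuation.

b ⇒ c = min(1, 1 − 0.82 + 0.53) = min(1, 0.71) = 0.71
b ⇒ (b ⇒ c) = min(1, 1 − 0.82 + 0.71) = min(1, 0.89) = 0.89
b ⇒ (b ⇒ (b ⇒ c)) = min(1, 1 − 0.82 + 0.89) = min(1, 1.07) = 1.00
(b ⇒ (b ⇒ (b ⇒ c))) ⇒ a = min(1, 1 − 1.00 + 0.67) = min(1, 0.67) = 0.67
¬c = 1 − 0.53 = 0.47
c ⇒ ¬c = min(1, 1 − 0.53 + 0.47) = min(1, 0.94) = 0.94
¬(c ⇒ ¬c) = 1 − 0.94 = 0.06
¬(c ⇒ ¬c) ∨ b = max(0.06, 0.82) = 0.82
¬(¬(c ⇒ ¬c) ∨ b) = 1 − 0.82 = 0.18
((b ⇒ (b ⇒ (b ⇒ c))) ⇒ a) ∨ ¬(¬(c ⇒ ¬c) ∨ b) = max(0.67, 0.18) = 0.67
¬(((b ⇒ (b ⇒ (b ⇒ c))) ⇒ a) ∨ ¬(¬(c ⇒ ¬c) ∨ b)) = 1 − 0.67 = 0.33
¬¬(((b ⇒ (b ⇒ (b ⇒ c))) ⇒ a) ∨ ¬(¬(c ⇒ ¬c) ∨ b)) = 1 − 0.33 = 0.67

0.67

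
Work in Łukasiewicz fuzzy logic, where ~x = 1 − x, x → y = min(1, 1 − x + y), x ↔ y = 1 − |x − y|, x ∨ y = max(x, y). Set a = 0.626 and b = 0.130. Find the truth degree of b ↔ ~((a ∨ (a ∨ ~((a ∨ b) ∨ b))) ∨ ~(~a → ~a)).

a ∨ b = max(0.626, 0.130) = 0.626
(a ∨ b) ∨ b = max(0.626, 0.130) = 0.626
~((a ∨ b) ∨ b) = 1 − 0.626 = 0.374
a ∨ ~((a ∨ b) ∨ b) = max(0.626, 0.374) = 0.626
a ∨ (a ∨ ~((a ∨ b) ∨ b)) = max(0.626, 0.626) = 0.626
~a = 1 − 0.626 = 0.374
~a → ~a = min(1, 1 − 0.374 + 0.374) = min(1, 1.000) = 1.000
~(~a → ~a) = 1 − 1.000 = 0.000
(a ∨ (a ∨ ~((a ∨ b) ∨ b))) ∨ ~(~a → ~a) = max(0.626, 0.000) = 0.626
~((a ∨ (a ∨ ~((a ∨ b) ∨ b))) ∨ ~(~a → ~a)) = 1 − 0.626 = 0.374
b ↔ ~((a ∨ (a ∨ ~((a ∨ b) ∨ b))) ∨ ~(~a → ~a)) = 1 − |0.130 − 0.374| = 1 − 0.244 = 0.756

0.756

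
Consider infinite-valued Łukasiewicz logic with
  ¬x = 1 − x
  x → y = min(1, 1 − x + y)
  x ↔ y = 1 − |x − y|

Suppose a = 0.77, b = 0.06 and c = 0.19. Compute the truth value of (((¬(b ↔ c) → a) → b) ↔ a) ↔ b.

b ↔ c = 1 − |0.06 − 0.19| = 1 − 0.13 = 0.87
¬(b ↔ c) = 1 − 0.87 = 0.13
¬(b ↔ c) → a = min(1, 1 − 0.13 + 0.77) = min(1, 1.64) = 1.00
(¬(b ↔ c) → a) → b = min(1, 1 − 1.00 + 0.06) = min(1, 0.06) = 0.06
((¬(b ↔ c) → a) → b) ↔ a = 1 − |0.06 − 0.77| = 1 − 0.71 = 0.29
(((¬(b ↔ c) → a) → b) ↔ a) ↔ b = 1 − |0.29 − 0.06| = 1 − 0.23 = 0.77

0.77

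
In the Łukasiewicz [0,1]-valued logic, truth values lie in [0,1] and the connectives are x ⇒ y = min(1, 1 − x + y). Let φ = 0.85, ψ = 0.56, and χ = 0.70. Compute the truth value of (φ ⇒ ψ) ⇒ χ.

0.99

φ ⇒ ψ = min(1, 1 − 0.85 + 0.56) = min(1, 0.71) = 0.71
(φ ⇒ ψ) ⇒ χ = min(1, 1 − 0.71 + 0.70) = min(1, 0.99) = 0.99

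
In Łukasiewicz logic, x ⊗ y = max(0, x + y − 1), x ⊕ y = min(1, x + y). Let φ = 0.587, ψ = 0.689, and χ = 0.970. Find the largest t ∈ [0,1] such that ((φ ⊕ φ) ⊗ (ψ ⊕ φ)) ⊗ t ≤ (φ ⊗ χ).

0.557

φ ⊕ φ = min(1, 0.587 + 0.587) = min(1, 1.174) = 1.000
ψ ⊕ φ = min(1, 0.689 + 0.587) = min(1, 1.276) = 1.000
(φ ⊕ φ) ⊗ (ψ ⊕ φ) = max(0, 1.000 + 1.000 − 1) = max(0, 1.000) = 1.000
So the left factor is (φ ⊕ φ) ⊗ (ψ ⊕ φ) = 1.000.
φ ⊗ χ = max(0, 0.587 + 0.970 − 1) = max(0, 0.557) = 0.557
So the right-hand bound is φ ⊗ χ = 0.557.
The residuum of the Łukasiewicz t-norm gives the supremum: min(1, 1 − 1.000 + 0.557).
1 − 1.000 + 0.557 = 0.557, so t = min(1, 0.557) = 0.557.
Check: 1.000 ⊗ 0.557 = max(0, 0.557) = 0.557 ≤ 0.557.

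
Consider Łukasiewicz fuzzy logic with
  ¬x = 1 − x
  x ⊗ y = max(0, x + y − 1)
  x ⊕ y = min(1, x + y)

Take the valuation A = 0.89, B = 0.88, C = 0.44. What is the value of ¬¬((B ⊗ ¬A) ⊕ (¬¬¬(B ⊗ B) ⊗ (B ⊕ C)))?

0.24

¬A = 1 − 0.89 = 0.11
B ⊗ ¬A = max(0, 0.88 + 0.11 − 1) = max(0, -0.01) = 0.00
B ⊗ B = max(0, 0.88 + 0.88 − 1) = max(0, 0.76) = 0.76
¬(B ⊗ B) = 1 − 0.76 = 0.24
¬¬(B ⊗ B) = 1 − 0.24 = 0.76
¬¬¬(B ⊗ B) = 1 − 0.76 = 0.24
B ⊕ C = min(1, 0.88 + 0.44) = min(1, 1.32) = 1.00
¬¬¬(B ⊗ B) ⊗ (B ⊕ C) = max(0, 0.24 + 1.00 − 1) = max(0, 0.24) = 0.24
(B ⊗ ¬A) ⊕ (¬¬¬(B ⊗ B) ⊗ (B ⊕ C)) = min(1, 0.00 + 0.24) = min(1, 0.24) = 0.24
¬((B ⊗ ¬A) ⊕ (¬¬¬(B ⊗ B) ⊗ (B ⊕ C))) = 1 − 0.24 = 0.76
¬¬((B ⊗ ¬A) ⊕ (¬¬¬(B ⊗ B) ⊗ (B ⊕ C))) = 1 − 0.76 = 0.24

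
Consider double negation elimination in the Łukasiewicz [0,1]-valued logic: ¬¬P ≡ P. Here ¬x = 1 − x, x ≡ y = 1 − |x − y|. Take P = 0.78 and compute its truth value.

1.00

¬P = 1 − 0.78 = 0.22
¬¬P = 1 − 0.22 = 0.78
¬¬P ≡ P = 1 − |0.78 − 0.78| = 1 − 0.00 = 1.00
(As expected: always 1 in Ł∞ since negation is involutive.)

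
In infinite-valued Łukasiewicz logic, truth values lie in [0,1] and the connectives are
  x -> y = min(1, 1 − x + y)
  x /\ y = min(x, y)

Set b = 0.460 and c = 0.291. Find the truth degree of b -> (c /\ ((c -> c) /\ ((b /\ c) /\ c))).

0.831

c -> c = min(1, 1 − 0.291 + 0.291) = min(1, 1.000) = 1.000
b /\ c = min(0.460, 0.291) = 0.291
(b /\ c) /\ c = min(0.291, 0.291) = 0.291
(c -> c) /\ ((b /\ c) /\ c) = min(1.000, 0.291) = 0.291
c /\ ((c -> c) /\ ((b /\ c) /\ c)) = min(0.291, 0.291) = 0.291
b -> (c /\ ((c -> c) /\ ((b /\ c) /\ c))) = min(1, 1 − 0.460 + 0.291) = min(1, 0.831) = 0.831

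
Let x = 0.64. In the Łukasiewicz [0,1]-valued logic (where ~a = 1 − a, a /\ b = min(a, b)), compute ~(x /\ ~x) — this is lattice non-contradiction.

0.64

~x = 1 − 0.64 = 0.36
x /\ ~x = min(0.64, 0.36) = 0.36
~(x /\ ~x) = 1 − 0.36 = 0.64
(The value 0.64 < 1 shows this instance is not satisfied; not a Ł∞-tautology — its value is 1 − min(a, 1−a).)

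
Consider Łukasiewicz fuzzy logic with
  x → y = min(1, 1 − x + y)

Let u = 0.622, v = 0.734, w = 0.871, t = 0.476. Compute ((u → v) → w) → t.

u → v = min(1, 1 − 0.622 + 0.734) = min(1, 1.112) = 1.000
(u → v) → w = min(1, 1 − 1.000 + 0.871) = min(1, 0.871) = 0.871
((u → v) → w) → t = min(1, 1 − 0.871 + 0.476) = min(1, 0.605) = 0.605

0.605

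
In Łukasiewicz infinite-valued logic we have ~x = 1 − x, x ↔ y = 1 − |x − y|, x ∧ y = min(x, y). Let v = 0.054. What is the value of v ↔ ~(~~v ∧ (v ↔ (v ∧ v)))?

~v = 1 − 0.054 = 0.946
~~v = 1 − 0.946 = 0.054
v ∧ v = min(0.054, 0.054) = 0.054
v ↔ (v ∧ v) = 1 − |0.054 − 0.054| = 1 − 0.000 = 1.000
~~v ∧ (v ↔ (v ∧ v)) = min(0.054, 1.000) = 0.054
~(~~v ∧ (v ↔ (v ∧ v))) = 1 − 0.054 = 0.946
v ↔ ~(~~v ∧ (v ↔ (v ∧ v))) = 1 − |0.054 − 0.946| = 1 − 0.892 = 0.108

0.108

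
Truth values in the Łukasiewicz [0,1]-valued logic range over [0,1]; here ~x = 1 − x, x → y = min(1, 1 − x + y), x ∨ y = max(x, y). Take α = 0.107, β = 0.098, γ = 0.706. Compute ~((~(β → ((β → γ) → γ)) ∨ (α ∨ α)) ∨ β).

β → γ = min(1, 1 − 0.098 + 0.706) = min(1, 1.608) = 1.000
(β → γ) → γ = min(1, 1 − 1.000 + 0.706) = min(1, 0.706) = 0.706
β → ((β → γ) → γ) = min(1, 1 − 0.098 + 0.706) = min(1, 1.608) = 1.000
~(β → ((β → γ) → γ)) = 1 − 1.000 = 0.000
α ∨ α = max(0.107, 0.107) = 0.107
~(β → ((β → γ) → γ)) ∨ (α ∨ α) = max(0.000, 0.107) = 0.107
(~(β → ((β → γ) → γ)) ∨ (α ∨ α)) ∨ β = max(0.107, 0.098) = 0.107
~((~(β → ((β → γ) → γ)) ∨ (α ∨ α)) ∨ β) = 1 − 0.107 = 0.893

0.893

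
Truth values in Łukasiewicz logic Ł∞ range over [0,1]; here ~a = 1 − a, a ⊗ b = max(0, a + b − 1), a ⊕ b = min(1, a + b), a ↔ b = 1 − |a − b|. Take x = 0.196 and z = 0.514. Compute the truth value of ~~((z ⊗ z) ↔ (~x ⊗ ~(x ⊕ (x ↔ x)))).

z ⊗ z = max(0, 0.514 + 0.514 − 1) = max(0, 0.028) = 0.028
~x = 1 − 0.196 = 0.804
x ↔ x = 1 − |0.196 − 0.196| = 1 − 0.000 = 1.000
x ⊕ (x ↔ x) = min(1, 0.196 + 1.000) = min(1, 1.196) = 1.000
~(x ⊕ (x ↔ x)) = 1 − 1.000 = 0.000
~x ⊗ ~(x ⊕ (x ↔ x)) = max(0, 0.804 + 0.000 − 1) = max(0, -0.196) = 0.000
(z ⊗ z) ↔ (~x ⊗ ~(x ⊕ (x ↔ x))) = 1 − |0.028 − 0.000| = 1 − 0.028 = 0.972
~((z ⊗ z) ↔ (~x ⊗ ~(x ⊕ (x ↔ x)))) = 1 − 0.972 = 0.028
~~((z ⊗ z) ↔ (~x ⊗ ~(x ⊕ (x ↔ x)))) = 1 − 0.028 = 0.972

0.972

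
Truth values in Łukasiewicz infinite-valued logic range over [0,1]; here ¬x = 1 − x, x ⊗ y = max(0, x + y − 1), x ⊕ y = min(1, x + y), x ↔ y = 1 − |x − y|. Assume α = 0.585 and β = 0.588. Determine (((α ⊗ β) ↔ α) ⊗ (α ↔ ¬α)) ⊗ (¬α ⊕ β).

α ⊗ β = max(0, 0.585 + 0.588 − 1) = max(0, 0.173) = 0.173
(α ⊗ β) ↔ α = 1 − |0.173 − 0.585| = 1 − 0.412 = 0.588
¬α = 1 − 0.585 = 0.415
α ↔ ¬α = 1 − |0.585 − 0.415| = 1 − 0.170 = 0.830
((α ⊗ β) ↔ α) ⊗ (α ↔ ¬α) = max(0, 0.588 + 0.830 − 1) = max(0, 0.418) = 0.418
¬α ⊕ β = min(1, 0.415 + 0.588) = min(1, 1.003) = 1.000
(((α ⊗ β) ↔ α) ⊗ (α ↔ ¬α)) ⊗ (¬α ⊕ β) = max(0, 0.418 + 1.000 − 1) = max(0, 0.418) = 0.418

0.418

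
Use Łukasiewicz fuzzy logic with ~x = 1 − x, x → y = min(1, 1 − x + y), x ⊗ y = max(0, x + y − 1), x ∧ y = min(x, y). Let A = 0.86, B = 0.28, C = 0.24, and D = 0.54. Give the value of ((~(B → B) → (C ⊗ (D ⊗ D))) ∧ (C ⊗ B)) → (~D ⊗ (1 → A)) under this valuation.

B → B = min(1, 1 − 0.28 + 0.28) = min(1, 1.00) = 1.00
~(B → B) = 1 − 1.00 = 0.00
D ⊗ D = max(0, 0.54 + 0.54 − 1) = max(0, 0.08) = 0.08
C ⊗ (D ⊗ D) = max(0, 0.24 + 0.08 − 1) = max(0, -0.68) = 0.00
~(B → B) → (C ⊗ (D ⊗ D)) = min(1, 1 − 0.00 + 0.00) = min(1, 1.00) = 1.00
C ⊗ B = max(0, 0.24 + 0.28 − 1) = max(0, -0.48) = 0.00
(~(B → B) → (C ⊗ (D ⊗ D))) ∧ (C ⊗ B) = min(1.00, 0.00) = 0.00
~D = 1 − 0.54 = 0.46
1 → A = min(1, 1 − 1.00 + 0.86) = min(1, 0.86) = 0.86
~D ⊗ (1 → A) = max(0, 0.46 + 0.86 − 1) = max(0, 0.32) = 0.32
((~(B → B) → (C ⊗ (D ⊗ D))) ∧ (C ⊗ B)) → (~D ⊗ (1 → A)) = min(1, 1 − 0.00 + 0.32) = min(1, 1.32) = 1.00

1.00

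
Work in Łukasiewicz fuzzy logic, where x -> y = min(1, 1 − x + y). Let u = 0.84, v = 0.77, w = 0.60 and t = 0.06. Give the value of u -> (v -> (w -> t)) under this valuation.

0.85

w -> t = min(1, 1 − 0.60 + 0.06) = min(1, 0.46) = 0.46
v -> (w -> t) = min(1, 1 − 0.77 + 0.46) = min(1, 0.69) = 0.69
u -> (v -> (w -> t)) = min(1, 1 − 0.84 + 0.69) = min(1, 0.85) = 0.85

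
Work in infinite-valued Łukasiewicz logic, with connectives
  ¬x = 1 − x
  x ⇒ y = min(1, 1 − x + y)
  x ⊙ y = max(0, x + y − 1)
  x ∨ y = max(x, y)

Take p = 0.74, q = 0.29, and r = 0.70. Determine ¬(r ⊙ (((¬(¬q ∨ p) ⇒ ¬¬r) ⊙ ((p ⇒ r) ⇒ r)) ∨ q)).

0.56

¬q = 1 − 0.29 = 0.71
¬q ∨ p = max(0.71, 0.74) = 0.74
¬(¬q ∨ p) = 1 − 0.74 = 0.26
¬r = 1 − 0.70 = 0.30
¬¬r = 1 − 0.30 = 0.70
¬(¬q ∨ p) ⇒ ¬¬r = min(1, 1 − 0.26 + 0.70) = min(1, 1.44) = 1.00
p ⇒ r = min(1, 1 − 0.74 + 0.70) = min(1, 0.96) = 0.96
(p ⇒ r) ⇒ r = min(1, 1 − 0.96 + 0.70) = min(1, 0.74) = 0.74
(¬(¬q ∨ p) ⇒ ¬¬r) ⊙ ((p ⇒ r) ⇒ r) = max(0, 1.00 + 0.74 − 1) = max(0, 0.74) = 0.74
((¬(¬q ∨ p) ⇒ ¬¬r) ⊙ ((p ⇒ r) ⇒ r)) ∨ q = max(0.74, 0.29) = 0.74
r ⊙ (((¬(¬q ∨ p) ⇒ ¬¬r) ⊙ ((p ⇒ r) ⇒ r)) ∨ q) = max(0, 0.70 + 0.74 − 1) = max(0, 0.44) = 0.44
¬(r ⊙ (((¬(¬q ∨ p) ⇒ ¬¬r) ⊙ ((p ⇒ r) ⇒ r)) ∨ q)) = 1 − 0.44 = 0.56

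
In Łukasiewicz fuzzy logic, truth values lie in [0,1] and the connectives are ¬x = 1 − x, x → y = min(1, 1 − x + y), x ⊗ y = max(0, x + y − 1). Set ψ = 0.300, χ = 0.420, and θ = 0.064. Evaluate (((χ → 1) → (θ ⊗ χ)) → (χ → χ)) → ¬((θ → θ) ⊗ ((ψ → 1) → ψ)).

χ → 1 = min(1, 1 − 0.420 + 1.000) = min(1, 1.580) = 1.000
θ ⊗ χ = max(0, 0.064 + 0.420 − 1) = max(0, -0.516) = 0.000
(χ → 1) → (θ ⊗ χ) = min(1, 1 − 1.000 + 0.000) = min(1, 0.000) = 0.000
χ → χ = min(1, 1 − 0.420 + 0.420) = min(1, 1.000) = 1.000
((χ → 1) → (θ ⊗ χ)) → (χ → χ) = min(1, 1 − 0.000 + 1.000) = min(1, 2.000) = 1.000
θ → θ = min(1, 1 − 0.064 + 0.064) = min(1, 1.000) = 1.000
ψ → 1 = min(1, 1 − 0.300 + 1.000) = min(1, 1.700) = 1.000
(ψ → 1) → ψ = min(1, 1 − 1.000 + 0.300) = min(1, 0.300) = 0.300
(θ → θ) ⊗ ((ψ → 1) → ψ) = max(0, 1.000 + 0.300 − 1) = max(0, 0.300) = 0.300
¬((θ → θ) ⊗ ((ψ → 1) → ψ)) = 1 − 0.300 = 0.700
(((χ → 1) → (θ ⊗ χ)) → (χ → χ)) → ¬((θ → θ) ⊗ ((ψ → 1) → ψ)) = min(1, 1 − 1.000 + 0.700) = min(1, 0.700) = 0.700

0.700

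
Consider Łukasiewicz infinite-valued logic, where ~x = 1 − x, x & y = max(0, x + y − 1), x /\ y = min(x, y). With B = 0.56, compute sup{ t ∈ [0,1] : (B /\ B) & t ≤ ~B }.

0.88

B /\ B = min(0.56, 0.56) = 0.56
So the left factor is B /\ B = 0.56.
~B = 1 − 0.56 = 0.44
So the right-hand bound is ~B = 0.44.
The residuum of the Łukasiewicz t-norm gives the supremum: min(1, 1 − 0.56 + 0.44).
1 − 0.56 + 0.44 = 0.88, so t = min(1, 0.88) = 0.88.
Check: 0.56 & 0.88 = max(0, 0.44) = 0.44 ≤ 0.44.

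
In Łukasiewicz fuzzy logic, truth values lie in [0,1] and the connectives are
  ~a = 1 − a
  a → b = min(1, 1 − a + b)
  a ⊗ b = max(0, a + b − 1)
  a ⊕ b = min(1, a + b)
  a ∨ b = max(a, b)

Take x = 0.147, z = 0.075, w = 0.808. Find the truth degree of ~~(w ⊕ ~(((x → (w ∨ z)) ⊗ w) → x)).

1.000

w ∨ z = max(0.808, 0.075) = 0.808
x → (w ∨ z) = min(1, 1 − 0.147 + 0.808) = min(1, 1.661) = 1.000
(x → (w ∨ z)) ⊗ w = max(0, 1.000 + 0.808 − 1) = max(0, 0.808) = 0.808
((x → (w ∨ z)) ⊗ w) → x = min(1, 1 − 0.808 + 0.147) = min(1, 0.339) = 0.339
~(((x → (w ∨ z)) ⊗ w) → x) = 1 − 0.339 = 0.661
w ⊕ ~(((x → (w ∨ z)) ⊗ w) → x) = min(1, 0.808 + 0.661) = min(1, 1.469) = 1.000
~(w ⊕ ~(((x → (w ∨ z)) ⊗ w) → x)) = 1 − 1.000 = 0.000
~~(w ⊕ ~(((x → (w ∨ z)) ⊗ w) → x)) = 1 − 0.000 = 1.000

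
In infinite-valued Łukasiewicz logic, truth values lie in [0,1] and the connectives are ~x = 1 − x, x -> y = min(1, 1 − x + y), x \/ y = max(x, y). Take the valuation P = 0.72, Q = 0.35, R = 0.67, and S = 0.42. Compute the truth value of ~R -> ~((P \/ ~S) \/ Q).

~R = 1 − 0.67 = 0.33
~S = 1 − 0.42 = 0.58
P \/ ~S = max(0.72, 0.58) = 0.72
(P \/ ~S) \/ Q = max(0.72, 0.35) = 0.72
~((P \/ ~S) \/ Q) = 1 − 0.72 = 0.28
~R -> ~((P \/ ~S) \/ Q) = min(1, 1 − 0.33 + 0.28) = min(1, 0.95) = 0.95

0.95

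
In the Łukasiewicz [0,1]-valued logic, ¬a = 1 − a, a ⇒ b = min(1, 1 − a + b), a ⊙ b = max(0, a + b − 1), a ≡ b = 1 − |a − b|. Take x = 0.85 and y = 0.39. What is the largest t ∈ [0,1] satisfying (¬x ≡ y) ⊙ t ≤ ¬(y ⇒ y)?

0.24

¬x = 1 − 0.85 = 0.15
¬x ≡ y = 1 − |0.15 − 0.39| = 1 − 0.24 = 0.76
So the left factor is ¬x ≡ y = 0.76.
y ⇒ y = min(1, 1 − 0.39 + 0.39) = min(1, 1.00) = 1.00
¬(y ⇒ y) = 1 − 1.00 = 0.00
So the right-hand bound is ¬(y ⇒ y) = 0.00.
The residuum of the Łukasiewicz t-norm gives the supremum: min(1, 1 − 0.76 + 0.00).
1 − 0.76 + 0.00 = 0.24, so t = min(1, 0.24) = 0.24.
Check: 0.76 ⊙ 0.24 = max(0, 0.00) = 0.00 ≤ 0.00.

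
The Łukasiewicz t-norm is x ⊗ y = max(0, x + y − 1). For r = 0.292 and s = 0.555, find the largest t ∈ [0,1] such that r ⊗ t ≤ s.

The residuum of the Łukasiewicz t-norm gives the supremum: min(1, 1 − 0.292 + 0.555).
1 − 0.292 + 0.555 = 1.263, so t = min(1, 1.263) = 1.000.
Check: 0.292 ⊗ 1.000 = max(0, 0.292) = 0.292 ≤ 0.555.

1.000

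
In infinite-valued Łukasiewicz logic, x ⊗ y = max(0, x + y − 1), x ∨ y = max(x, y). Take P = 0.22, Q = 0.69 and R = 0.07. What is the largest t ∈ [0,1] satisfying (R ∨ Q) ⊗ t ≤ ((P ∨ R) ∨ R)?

R ∨ Q = max(0.07, 0.69) = 0.69
So the left factor is R ∨ Q = 0.69.
P ∨ R = max(0.22, 0.07) = 0.22
(P ∨ R) ∨ R = max(0.22, 0.07) = 0.22
So the right-hand bound is (P ∨ R) ∨ R = 0.22.
The residuum of the Łukasiewicz t-norm gives the supremum: min(1, 1 − 0.69 + 0.22).
1 − 0.69 + 0.22 = 0.53, so t = min(1, 0.53) = 0.53.
Check: 0.69 ⊗ 0.53 = max(0, 0.22) = 0.22 ≤ 0.22.

0.53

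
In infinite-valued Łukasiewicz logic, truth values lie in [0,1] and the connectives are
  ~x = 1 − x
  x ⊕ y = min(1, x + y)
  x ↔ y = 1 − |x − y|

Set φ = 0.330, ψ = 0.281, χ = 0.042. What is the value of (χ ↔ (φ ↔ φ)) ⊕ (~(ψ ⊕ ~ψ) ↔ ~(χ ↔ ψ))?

0.803

φ ↔ φ = 1 − |0.330 − 0.330| = 1 − 0.000 = 1.000
χ ↔ (φ ↔ φ) = 1 − |0.042 − 1.000| = 1 − 0.958 = 0.042
~ψ = 1 − 0.281 = 0.719
ψ ⊕ ~ψ = min(1, 0.281 + 0.719) = min(1, 1.000) = 1.000
~(ψ ⊕ ~ψ) = 1 − 1.000 = 0.000
χ ↔ ψ = 1 − |0.042 − 0.281| = 1 − 0.239 = 0.761
~(χ ↔ ψ) = 1 − 0.761 = 0.239
~(ψ ⊕ ~ψ) ↔ ~(χ ↔ ψ) = 1 − |0.000 − 0.239| = 1 − 0.239 = 0.761
(χ ↔ (φ ↔ φ)) ⊕ (~(ψ ⊕ ~ψ) ↔ ~(χ ↔ ψ)) = min(1, 0.042 + 0.761) = min(1, 0.803) = 0.803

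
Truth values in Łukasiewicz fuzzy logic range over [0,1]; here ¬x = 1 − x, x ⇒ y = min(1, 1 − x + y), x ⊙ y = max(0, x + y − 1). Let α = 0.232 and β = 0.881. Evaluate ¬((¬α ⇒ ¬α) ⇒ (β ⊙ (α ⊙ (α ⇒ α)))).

¬α = 1 − 0.232 = 0.768
¬α ⇒ ¬α = min(1, 1 − 0.768 + 0.768) = min(1, 1.000) = 1.000
α ⇒ α = min(1, 1 − 0.232 + 0.232) = min(1, 1.000) = 1.000
α ⊙ (α ⇒ α) = max(0, 0.232 + 1.000 − 1) = max(0, 0.232) = 0.232
β ⊙ (α ⊙ (α ⇒ α)) = max(0, 0.881 + 0.232 − 1) = max(0, 0.113) = 0.113
(¬α ⇒ ¬α) ⇒ (β ⊙ (α ⊙ (α ⇒ α))) = min(1, 1 − 1.000 + 0.113) = min(1, 0.113) = 0.113
¬((¬α ⇒ ¬α) ⇒ (β ⊙ (α ⊙ (α ⇒ α)))) = 1 − 0.113 = 0.887

0.887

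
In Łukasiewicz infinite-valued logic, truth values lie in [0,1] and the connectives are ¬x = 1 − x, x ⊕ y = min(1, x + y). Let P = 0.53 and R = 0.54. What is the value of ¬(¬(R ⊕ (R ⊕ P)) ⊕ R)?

R ⊕ P = min(1, 0.54 + 0.53) = min(1, 1.07) = 1.00
R ⊕ (R ⊕ P) = min(1, 0.54 + 1.00) = min(1, 1.54) = 1.00
¬(R ⊕ (R ⊕ P)) = 1 − 1.00 = 0.00
¬(R ⊕ (R ⊕ P)) ⊕ R = min(1, 0.00 + 0.54) = min(1, 0.54) = 0.54
¬(¬(R ⊕ (R ⊕ P)) ⊕ R) = 1 − 0.54 = 0.46

0.46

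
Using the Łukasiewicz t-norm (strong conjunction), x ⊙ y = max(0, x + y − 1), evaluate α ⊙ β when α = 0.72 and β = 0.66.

α ⊙ β = max(0, 0.72 + 0.66 − 1) = max(0, 0.38) = 0.38
For comparison, the Gödel (minimum) t-norm min(x, y) would give 0.66.

0.38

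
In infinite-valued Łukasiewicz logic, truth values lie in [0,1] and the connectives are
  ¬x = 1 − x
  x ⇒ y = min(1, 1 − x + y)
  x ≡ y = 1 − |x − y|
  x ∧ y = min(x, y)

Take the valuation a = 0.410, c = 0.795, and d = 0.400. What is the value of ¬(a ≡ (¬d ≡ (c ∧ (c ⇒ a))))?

¬d = 1 − 0.400 = 0.600
c ⇒ a = min(1, 1 − 0.795 + 0.410) = min(1, 0.615) = 0.615
c ∧ (c ⇒ a) = min(0.795, 0.615) = 0.615
¬d ≡ (c ∧ (c ⇒ a)) = 1 − |0.600 − 0.615| = 1 − 0.015 = 0.985
a ≡ (¬d ≡ (c ∧ (c ⇒ a))) = 1 − |0.410 − 0.985| = 1 − 0.575 = 0.425
¬(a ≡ (¬d ≡ (c ∧ (c ⇒ a)))) = 1 − 0.425 = 0.575

0.575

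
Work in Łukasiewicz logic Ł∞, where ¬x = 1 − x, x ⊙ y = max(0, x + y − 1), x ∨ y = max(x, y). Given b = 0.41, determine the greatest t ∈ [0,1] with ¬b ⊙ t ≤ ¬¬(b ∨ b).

0.82

¬b = 1 − 0.41 = 0.59
So the left factor is ¬b = 0.59.
b ∨ b = max(0.41, 0.41) = 0.41
¬(b ∨ b) = 1 − 0.41 = 0.59
¬¬(b ∨ b) = 1 − 0.59 = 0.41
So the right-hand bound is ¬¬(b ∨ b) = 0.41.
The residuum of the Łukasiewicz t-norm gives the supremum: min(1, 1 − 0.59 + 0.41).
1 − 0.59 + 0.41 = 0.82, so t = min(1, 0.82) = 0.82.
Check: 0.59 ⊙ 0.82 = max(0, 0.41) = 0.41 ≤ 0.41.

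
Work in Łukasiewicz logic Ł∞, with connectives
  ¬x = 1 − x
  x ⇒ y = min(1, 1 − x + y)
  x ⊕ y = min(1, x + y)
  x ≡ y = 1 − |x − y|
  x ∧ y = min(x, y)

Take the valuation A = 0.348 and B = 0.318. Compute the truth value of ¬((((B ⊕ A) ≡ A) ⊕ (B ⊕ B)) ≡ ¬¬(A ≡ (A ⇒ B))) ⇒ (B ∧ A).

0.696

B ⊕ A = min(1, 0.318 + 0.348) = min(1, 0.666) = 0.666
(B ⊕ A) ≡ A = 1 − |0.666 − 0.348| = 1 − 0.318 = 0.682
B ⊕ B = min(1, 0.318 + 0.318) = min(1, 0.636) = 0.636
((B ⊕ A) ≡ A) ⊕ (B ⊕ B) = min(1, 0.682 + 0.636) = min(1, 1.318) = 1.000
A ⇒ B = min(1, 1 − 0.348 + 0.318) = min(1, 0.970) = 0.970
A ≡ (A ⇒ B) = 1 − |0.348 − 0.970| = 1 − 0.622 = 0.378
¬(A ≡ (A ⇒ B)) = 1 − 0.378 = 0.622
¬¬(A ≡ (A ⇒ B)) = 1 − 0.622 = 0.378
(((B ⊕ A) ≡ A) ⊕ (B ⊕ B)) ≡ ¬¬(A ≡ (A ⇒ B)) = 1 − |1.000 − 0.378| = 1 − 0.622 = 0.378
¬((((B ⊕ A) ≡ A) ⊕ (B ⊕ B)) ≡ ¬¬(A ≡ (A ⇒ B))) = 1 − 0.378 = 0.622
B ∧ A = min(0.318, 0.348) = 0.318
¬((((B ⊕ A) ≡ A) ⊕ (B ⊕ B)) ≡ ¬¬(A ≡ (A ⇒ B))) ⇒ (B ∧ A) = min(1, 1 − 0.622 + 0.318) = min(1, 0.696) = 0.696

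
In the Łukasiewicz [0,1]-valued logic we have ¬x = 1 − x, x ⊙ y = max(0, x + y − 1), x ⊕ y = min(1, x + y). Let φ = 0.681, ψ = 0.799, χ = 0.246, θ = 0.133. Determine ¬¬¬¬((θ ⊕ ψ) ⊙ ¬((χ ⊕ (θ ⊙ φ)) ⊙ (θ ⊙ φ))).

θ ⊕ ψ = min(1, 0.133 + 0.799) = min(1, 0.932) = 0.932
θ ⊙ φ = max(0, 0.133 + 0.681 − 1) = max(0, -0.186) = 0.000
χ ⊕ (θ ⊙ φ) = min(1, 0.246 + 0.000) = min(1, 0.246) = 0.246
(χ ⊕ (θ ⊙ φ)) ⊙ (θ ⊙ φ) = max(0, 0.246 + 0.000 − 1) = max(0, -0.754) = 0.000
¬((χ ⊕ (θ ⊙ φ)) ⊙ (θ ⊙ φ)) = 1 − 0.000 = 1.000
(θ ⊕ ψ) ⊙ ¬((χ ⊕ (θ ⊙ φ)) ⊙ (θ ⊙ φ)) = max(0, 0.932 + 1.000 − 1) = max(0, 0.932) = 0.932
¬((θ ⊕ ψ) ⊙ ¬((χ ⊕ (θ ⊙ φ)) ⊙ (θ ⊙ φ))) = 1 − 0.932 = 0.068
¬¬((θ ⊕ ψ) ⊙ ¬((χ ⊕ (θ ⊙ φ)) ⊙ (θ ⊙ φ))) = 1 − 0.068 = 0.932
¬¬¬((θ ⊕ ψ) ⊙ ¬((χ ⊕ (θ ⊙ φ)) ⊙ (θ ⊙ φ))) = 1 − 0.932 = 0.068
¬¬¬¬((θ ⊕ ψ) ⊙ ¬((χ ⊕ (θ ⊙ φ)) ⊙ (θ ⊙ φ))) = 1 − 0.068 = 0.932

0.932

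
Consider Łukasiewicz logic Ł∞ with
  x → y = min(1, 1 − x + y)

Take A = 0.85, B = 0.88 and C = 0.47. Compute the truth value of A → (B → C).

0.74

B → C = min(1, 1 − 0.88 + 0.47) = min(1, 0.59) = 0.59
A → (B → C) = min(1, 1 − 0.85 + 0.59) = min(1, 0.74) = 0.74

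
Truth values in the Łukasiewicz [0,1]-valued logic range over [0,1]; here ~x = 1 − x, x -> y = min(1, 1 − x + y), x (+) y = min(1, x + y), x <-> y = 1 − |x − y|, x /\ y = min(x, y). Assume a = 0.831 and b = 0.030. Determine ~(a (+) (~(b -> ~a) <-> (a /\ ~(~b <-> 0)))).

0.000

~a = 1 − 0.831 = 0.169
b -> ~a = min(1, 1 − 0.030 + 0.169) = min(1, 1.139) = 1.000
~(b -> ~a) = 1 − 1.000 = 0.000
~b = 1 − 0.030 = 0.970
~b <-> 0 = 1 − |0.970 − 0.000| = 1 − 0.970 = 0.030
~(~b <-> 0) = 1 − 0.030 = 0.970
a /\ ~(~b <-> 0) = min(0.831, 0.970) = 0.831
~(b -> ~a) <-> (a /\ ~(~b <-> 0)) = 1 − |0.000 − 0.831| = 1 − 0.831 = 0.169
a (+) (~(b -> ~a) <-> (a /\ ~(~b <-> 0))) = min(1, 0.831 + 0.169) = min(1, 1.000) = 1.000
~(a (+) (~(b -> ~a) <-> (a /\ ~(~b <-> 0)))) = 1 − 1.000 = 0.000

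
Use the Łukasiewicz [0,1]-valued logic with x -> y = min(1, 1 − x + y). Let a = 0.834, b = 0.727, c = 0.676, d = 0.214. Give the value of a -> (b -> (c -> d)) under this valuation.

0.977

c -> d = min(1, 1 − 0.676 + 0.214) = min(1, 0.538) = 0.538
b -> (c -> d) = min(1, 1 − 0.727 + 0.538) = min(1, 0.811) = 0.811
a -> (b -> (c -> d)) = min(1, 1 − 0.834 + 0.811) = min(1, 0.977) = 0.977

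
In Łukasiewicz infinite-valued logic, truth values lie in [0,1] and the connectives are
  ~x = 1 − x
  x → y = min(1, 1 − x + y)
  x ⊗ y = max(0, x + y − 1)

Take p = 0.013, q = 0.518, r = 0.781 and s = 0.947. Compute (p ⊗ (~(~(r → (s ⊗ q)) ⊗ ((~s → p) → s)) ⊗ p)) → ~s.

1.000

s ⊗ q = max(0, 0.947 + 0.518 − 1) = max(0, 0.465) = 0.465
r → (s ⊗ q) = min(1, 1 − 0.781 + 0.465) = min(1, 0.684) = 0.684
~(r → (s ⊗ q)) = 1 − 0.684 = 0.316
~s = 1 − 0.947 = 0.053
~s → p = min(1, 1 − 0.053 + 0.013) = min(1, 0.960) = 0.960
(~s → p) → s = min(1, 1 − 0.960 + 0.947) = min(1, 0.987) = 0.987
~(r → (s ⊗ q)) ⊗ ((~s → p) → s) = max(0, 0.316 + 0.987 − 1) = max(0, 0.303) = 0.303
~(~(r → (s ⊗ q)) ⊗ ((~s → p) → s)) = 1 − 0.303 = 0.697
~(~(r → (s ⊗ q)) ⊗ ((~s → p) → s)) ⊗ p = max(0, 0.697 + 0.013 − 1) = max(0, -0.290) = 0.000
p ⊗ (~(~(r → (s ⊗ q)) ⊗ ((~s → p) → s)) ⊗ p) = max(0, 0.013 + 0.000 − 1) = max(0, -0.987) = 0.000
(p ⊗ (~(~(r → (s ⊗ q)) ⊗ ((~s → p) → s)) ⊗ p)) → ~s = min(1, 1 − 0.000 + 0.053) = min(1, 1.053) = 1.000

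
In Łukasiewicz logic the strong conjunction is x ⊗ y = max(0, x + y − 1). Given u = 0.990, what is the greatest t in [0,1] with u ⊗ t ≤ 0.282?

0.292

The residuum of the Łukasiewicz t-norm gives the supremum: min(1, 1 − 0.990 + 0.282).
1 − 0.990 + 0.282 = 0.292, so t = min(1, 0.292) = 0.292.
Check: 0.990 ⊗ 0.292 = max(0, 0.282) = 0.282 ≤ 0.282.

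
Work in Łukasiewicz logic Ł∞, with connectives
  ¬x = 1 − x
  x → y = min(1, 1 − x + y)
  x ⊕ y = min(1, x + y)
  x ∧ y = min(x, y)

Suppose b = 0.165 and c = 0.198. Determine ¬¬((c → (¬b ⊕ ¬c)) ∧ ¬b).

¬b = 1 − 0.165 = 0.835
¬c = 1 − 0.198 = 0.802
¬b ⊕ ¬c = min(1, 0.835 + 0.802) = min(1, 1.637) = 1.000
c → (¬b ⊕ ¬c) = min(1, 1 − 0.198 + 1.000) = min(1, 1.802) = 1.000
(c → (¬b ⊕ ¬c)) ∧ ¬b = min(1.000, 0.835) = 0.835
¬((c → (¬b ⊕ ¬c)) ∧ ¬b) = 1 − 0.835 = 0.165
¬¬((c → (¬b ⊕ ¬c)) ∧ ¬b) = 1 − 0.165 = 0.835

0.835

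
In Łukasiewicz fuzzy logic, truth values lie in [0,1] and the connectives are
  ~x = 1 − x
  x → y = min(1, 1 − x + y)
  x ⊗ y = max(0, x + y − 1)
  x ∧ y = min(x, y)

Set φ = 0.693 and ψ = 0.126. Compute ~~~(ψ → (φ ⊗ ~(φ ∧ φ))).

φ ∧ φ = min(0.693, 0.693) = 0.693
~(φ ∧ φ) = 1 − 0.693 = 0.307
φ ⊗ ~(φ ∧ φ) = max(0, 0.693 + 0.307 − 1) = max(0, 0.000) = 0.000
ψ → (φ ⊗ ~(φ ∧ φ)) = min(1, 1 − 0.126 + 0.000) = min(1, 0.874) = 0.874
~(ψ → (φ ⊗ ~(φ ∧ φ))) = 1 − 0.874 = 0.126
~~(ψ → (φ ⊗ ~(φ ∧ φ))) = 1 − 0.126 = 0.874
~~~(ψ → (φ ⊗ ~(φ ∧ φ))) = 1 − 0.874 = 0.126

0.126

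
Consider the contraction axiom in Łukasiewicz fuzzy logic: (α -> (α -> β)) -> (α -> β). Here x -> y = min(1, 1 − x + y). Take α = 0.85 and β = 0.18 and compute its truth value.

α -> β = min(1, 1 − 0.85 + 0.18) = min(1, 0.33) = 0.33
α -> (α -> β) = min(1, 1 − 0.85 + 0.33) = min(1, 0.48) = 0.48
(α -> (α -> β)) -> (α -> β) = min(1, 1 − 0.48 + 0.33) = min(1, 0.85) = 0.85
(The value 0.85 < 1 shows this instance is not satisfied; fails in Ł∞ (the t-norm is not idempotent).)

0.85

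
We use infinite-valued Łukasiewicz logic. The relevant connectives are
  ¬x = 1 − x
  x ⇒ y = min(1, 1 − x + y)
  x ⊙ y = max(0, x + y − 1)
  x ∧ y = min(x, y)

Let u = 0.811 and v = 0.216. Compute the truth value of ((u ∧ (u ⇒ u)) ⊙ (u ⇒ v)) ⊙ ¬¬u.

0.027

u ⇒ u = min(1, 1 − 0.811 + 0.811) = min(1, 1.000) = 1.000
u ∧ (u ⇒ u) = min(0.811, 1.000) = 0.811
u ⇒ v = min(1, 1 − 0.811 + 0.216) = min(1, 0.405) = 0.405
(u ∧ (u ⇒ u)) ⊙ (u ⇒ v) = max(0, 0.811 + 0.405 − 1) = max(0, 0.216) = 0.216
¬u = 1 − 0.811 = 0.189
¬¬u = 1 − 0.189 = 0.811
((u ∧ (u ⇒ u)) ⊙ (u ⇒ v)) ⊙ ¬¬u = max(0, 0.216 + 0.811 − 1) = max(0, 0.027) = 0.027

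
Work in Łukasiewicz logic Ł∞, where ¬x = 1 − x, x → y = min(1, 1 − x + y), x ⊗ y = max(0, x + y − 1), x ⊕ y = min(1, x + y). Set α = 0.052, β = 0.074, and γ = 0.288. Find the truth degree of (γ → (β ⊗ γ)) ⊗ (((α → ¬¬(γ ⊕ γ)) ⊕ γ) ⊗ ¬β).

β ⊗ γ = max(0, 0.074 + 0.288 − 1) = max(0, -0.638) = 0.000
γ → (β ⊗ γ) = min(1, 1 − 0.288 + 0.000) = min(1, 0.712) = 0.712
γ ⊕ γ = min(1, 0.288 + 0.288) = min(1, 0.576) = 0.576
¬(γ ⊕ γ) = 1 − 0.576 = 0.424
¬¬(γ ⊕ γ) = 1 − 0.424 = 0.576
α → ¬¬(γ ⊕ γ) = min(1, 1 − 0.052 + 0.576) = min(1, 1.524) = 1.000
(α → ¬¬(γ ⊕ γ)) ⊕ γ = min(1, 1.000 + 0.288) = min(1, 1.288) = 1.000
¬β = 1 − 0.074 = 0.926
((α → ¬¬(γ ⊕ γ)) ⊕ γ) ⊗ ¬β = max(0, 1.000 + 0.926 − 1) = max(0, 0.926) = 0.926
(γ → (β ⊗ γ)) ⊗ (((α → ¬¬(γ ⊕ γ)) ⊕ γ) ⊗ ¬β) = max(0, 0.712 + 0.926 − 1) = max(0, 0.638) = 0.638

0.638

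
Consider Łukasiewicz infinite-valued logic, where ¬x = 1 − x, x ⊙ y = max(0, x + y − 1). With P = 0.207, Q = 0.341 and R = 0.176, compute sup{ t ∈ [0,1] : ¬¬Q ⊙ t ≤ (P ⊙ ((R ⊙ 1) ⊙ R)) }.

¬Q = 1 − 0.341 = 0.659
¬¬Q = 1 − 0.659 = 0.341
So the left factor is ¬¬Q = 0.341.
R ⊙ 1 = max(0, 0.176 + 1.000 − 1) = max(0, 0.176) = 0.176
(R ⊙ 1) ⊙ R = max(0, 0.176 + 0.176 − 1) = max(0, -0.648) = 0.000
P ⊙ ((R ⊙ 1) ⊙ R) = max(0, 0.207 + 0.000 − 1) = max(0, -0.793) = 0.000
So the right-hand bound is P ⊙ ((R ⊙ 1) ⊙ R) = 0.000.
The residuum of the Łukasiewicz t-norm gives the supremum: min(1, 1 − 0.341 + 0.000).
1 − 0.341 + 0.000 = 0.659, so t = min(1, 0.659) = 0.659.
Check: 0.341 ⊙ 0.659 = max(0, 0.000) = 0.000 ≤ 0.000.

0.659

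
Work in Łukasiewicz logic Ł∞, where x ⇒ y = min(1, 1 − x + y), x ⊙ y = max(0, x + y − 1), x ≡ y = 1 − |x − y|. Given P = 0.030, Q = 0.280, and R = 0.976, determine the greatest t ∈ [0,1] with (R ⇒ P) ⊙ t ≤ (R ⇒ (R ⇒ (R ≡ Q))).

1.000

R ⇒ P = min(1, 1 − 0.976 + 0.030) = min(1, 0.054) = 0.054
So the left factor is R ⇒ P = 0.054.
R ≡ Q = 1 − |0.976 − 0.280| = 1 − 0.696 = 0.304
R ⇒ (R ≡ Q) = min(1, 1 − 0.976 + 0.304) = min(1, 0.328) = 0.328
R ⇒ (R ⇒ (R ≡ Q)) = min(1, 1 − 0.976 + 0.328) = min(1, 0.352) = 0.352
So the right-hand bound is R ⇒ (R ⇒ (R ≡ Q)) = 0.352.
The residuum of the Łukasiewicz t-norm gives the supremum: min(1, 1 − 0.054 + 0.352).
1 − 0.054 + 0.352 = 1.298, so t = min(1, 1.298) = 1.000.
Check: 0.054 ⊙ 1.000 = max(0, 0.054) = 0.054 ≤ 0.352.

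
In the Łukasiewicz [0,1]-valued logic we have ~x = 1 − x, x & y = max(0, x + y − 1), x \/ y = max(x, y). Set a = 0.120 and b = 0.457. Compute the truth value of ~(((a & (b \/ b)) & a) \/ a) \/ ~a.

b \/ b = max(0.457, 0.457) = 0.457
a & (b \/ b) = max(0, 0.120 + 0.457 − 1) = max(0, -0.423) = 0.000
(a & (b \/ b)) & a = max(0, 0.000 + 0.120 − 1) = max(0, -0.880) = 0.000
((a & (b \/ b)) & a) \/ a = max(0.000, 0.120) = 0.120
~(((a & (b \/ b)) & a) \/ a) = 1 − 0.120 = 0.880
~a = 1 − 0.120 = 0.880
~(((a & (b \/ b)) & a) \/ a) \/ ~a = max(0.880, 0.880) = 0.880

0.880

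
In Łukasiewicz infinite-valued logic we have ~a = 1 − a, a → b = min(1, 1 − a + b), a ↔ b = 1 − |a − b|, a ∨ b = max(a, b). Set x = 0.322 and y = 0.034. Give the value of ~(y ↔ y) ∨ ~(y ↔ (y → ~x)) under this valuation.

0.966

y ↔ y = 1 − |0.034 − 0.034| = 1 − 0.000 = 1.000
~(y ↔ y) = 1 − 1.000 = 0.000
~x = 1 − 0.322 = 0.678
y → ~x = min(1, 1 − 0.034 + 0.678) = min(1, 1.644) = 1.000
y ↔ (y → ~x) = 1 − |0.034 − 1.000| = 1 − 0.966 = 0.034
~(y ↔ (y → ~x)) = 1 − 0.034 = 0.966
~(y ↔ y) ∨ ~(y ↔ (y → ~x)) = max(0.000, 0.966) = 0.966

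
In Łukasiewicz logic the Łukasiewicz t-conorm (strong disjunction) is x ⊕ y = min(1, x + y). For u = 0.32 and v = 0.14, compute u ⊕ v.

0.46

u ⊕ v = min(1, 0.32 + 0.14) = min(1, 0.46) = 0.46
For comparison, the Gödel t-conorm max(x, y) would give 0.32.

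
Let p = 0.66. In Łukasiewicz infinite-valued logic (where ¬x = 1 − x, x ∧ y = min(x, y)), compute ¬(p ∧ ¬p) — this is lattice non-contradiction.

¬p = 1 − 0.66 = 0.34
p ∧ ¬p = min(0.66, 0.34) = 0.34
¬(p ∧ ¬p) = 1 − 0.34 = 0.66
(The value 0.66 < 1 shows this instance is not satisfied; not a Ł∞-tautology — its value is 1 − min(a, 1−a).)

0.66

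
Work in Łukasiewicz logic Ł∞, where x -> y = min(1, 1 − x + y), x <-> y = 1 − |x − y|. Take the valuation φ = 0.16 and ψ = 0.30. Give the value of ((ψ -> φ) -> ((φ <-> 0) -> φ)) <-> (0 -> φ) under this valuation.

0.46

ψ -> φ = min(1, 1 − 0.30 + 0.16) = min(1, 0.86) = 0.86
φ <-> 0 = 1 − |0.16 − 0.00| = 1 − 0.16 = 0.84
(φ <-> 0) -> φ = min(1, 1 − 0.84 + 0.16) = min(1, 0.32) = 0.32
(ψ -> φ) -> ((φ <-> 0) -> φ) = min(1, 1 − 0.86 + 0.32) = min(1, 0.46) = 0.46
0 -> φ = min(1, 1 − 0.00 + 0.16) = min(1, 1.16) = 1.00
((ψ -> φ) -> ((φ <-> 0) -> φ)) <-> (0 -> φ) = 1 − |0.46 − 1.00| = 1 − 0.54 = 0.46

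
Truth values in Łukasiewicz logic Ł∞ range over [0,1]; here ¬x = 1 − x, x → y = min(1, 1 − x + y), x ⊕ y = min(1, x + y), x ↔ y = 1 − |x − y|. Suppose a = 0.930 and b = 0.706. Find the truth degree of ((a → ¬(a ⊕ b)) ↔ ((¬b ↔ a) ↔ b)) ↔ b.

a ⊕ b = min(1, 0.930 + 0.706) = min(1, 1.636) = 1.000
¬(a ⊕ b) = 1 − 1.000 = 0.000
a → ¬(a ⊕ b) = min(1, 1 − 0.930 + 0.000) = min(1, 0.070) = 0.070
¬b = 1 − 0.706 = 0.294
¬b ↔ a = 1 − |0.294 − 0.930| = 1 − 0.636 = 0.364
(¬b ↔ a) ↔ b = 1 − |0.364 − 0.706| = 1 − 0.342 = 0.658
(a → ¬(a ⊕ b)) ↔ ((¬b ↔ a) ↔ b) = 1 − |0.070 − 0.658| = 1 − 0.588 = 0.412
((a → ¬(a ⊕ b)) ↔ ((¬b ↔ a) ↔ b)) ↔ b = 1 − |0.412 − 0.706| = 1 − 0.294 = 0.706

0.706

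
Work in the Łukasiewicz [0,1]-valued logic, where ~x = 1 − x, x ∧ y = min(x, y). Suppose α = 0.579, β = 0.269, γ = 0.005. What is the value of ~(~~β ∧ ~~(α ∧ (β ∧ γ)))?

~β = 1 − 0.269 = 0.731
~~β = 1 − 0.731 = 0.269
β ∧ γ = min(0.269, 0.005) = 0.005
α ∧ (β ∧ γ) = min(0.579, 0.005) = 0.005
~(α ∧ (β ∧ γ)) = 1 − 0.005 = 0.995
~~(α ∧ (β ∧ γ)) = 1 − 0.995 = 0.005
~~β ∧ ~~(α ∧ (β ∧ γ)) = min(0.269, 0.005) = 0.005
~(~~β ∧ ~~(α ∧ (β ∧ γ))) = 1 − 0.005 = 0.995

0.995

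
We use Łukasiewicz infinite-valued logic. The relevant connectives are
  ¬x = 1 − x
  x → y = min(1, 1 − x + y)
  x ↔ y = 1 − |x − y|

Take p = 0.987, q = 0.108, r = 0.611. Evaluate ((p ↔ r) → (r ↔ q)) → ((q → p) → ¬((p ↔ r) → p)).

0.127

p ↔ r = 1 − |0.987 − 0.611| = 1 − 0.376 = 0.624
r ↔ q = 1 − |0.611 − 0.108| = 1 − 0.503 = 0.497
(p ↔ r) → (r ↔ q) = min(1, 1 − 0.624 + 0.497) = min(1, 0.873) = 0.873
q → p = min(1, 1 − 0.108 + 0.987) = min(1, 1.879) = 1.000
(p ↔ r) → p = min(1, 1 − 0.624 + 0.987) = min(1, 1.363) = 1.000
¬((p ↔ r) → p) = 1 − 1.000 = 0.000
(q → p) → ¬((p ↔ r) → p) = min(1, 1 − 1.000 + 0.000) = min(1, 0.000) = 0.000
((p ↔ r) → (r ↔ q)) → ((q → p) → ¬((p ↔ r) → p)) = min(1, 1 − 0.873 + 0.000) = min(1, 0.127) = 0.127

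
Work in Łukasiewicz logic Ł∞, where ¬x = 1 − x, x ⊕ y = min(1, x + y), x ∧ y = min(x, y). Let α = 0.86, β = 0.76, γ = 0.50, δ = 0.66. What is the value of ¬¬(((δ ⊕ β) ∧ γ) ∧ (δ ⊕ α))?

δ ⊕ β = min(1, 0.66 + 0.76) = min(1, 1.42) = 1.00
(δ ⊕ β) ∧ γ = min(1.00, 0.50) = 0.50
δ ⊕ α = min(1, 0.66 + 0.86) = min(1, 1.52) = 1.00
((δ ⊕ β) ∧ γ) ∧ (δ ⊕ α) = min(0.50, 1.00) = 0.50
¬(((δ ⊕ β) ∧ γ) ∧ (δ ⊕ α)) = 1 − 0.50 = 0.50
¬¬(((δ ⊕ β) ∧ γ) ∧ (δ ⊕ α)) = 1 − 0.50 = 0.50

0.50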